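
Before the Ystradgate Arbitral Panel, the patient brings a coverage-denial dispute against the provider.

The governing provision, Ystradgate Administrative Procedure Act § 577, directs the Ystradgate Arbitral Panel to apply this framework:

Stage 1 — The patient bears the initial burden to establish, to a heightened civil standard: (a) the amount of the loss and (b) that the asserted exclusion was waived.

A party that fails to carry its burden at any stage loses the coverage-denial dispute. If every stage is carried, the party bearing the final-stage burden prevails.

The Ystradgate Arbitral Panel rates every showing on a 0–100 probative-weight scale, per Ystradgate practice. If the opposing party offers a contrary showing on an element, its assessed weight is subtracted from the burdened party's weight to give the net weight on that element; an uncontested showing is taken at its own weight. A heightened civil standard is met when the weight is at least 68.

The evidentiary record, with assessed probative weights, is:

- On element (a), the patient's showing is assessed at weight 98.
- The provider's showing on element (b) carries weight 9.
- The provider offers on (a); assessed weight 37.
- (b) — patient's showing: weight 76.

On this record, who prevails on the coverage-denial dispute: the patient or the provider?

Stage 1 (patient, a heightened civil standard, weight is at least 68): (a) net 98−37=61 < 68 — fails; (b) net 76−9=67 < 68 — fails.
  Stage 1 not carried; the patient fails its burden.
So the provider prevails.

provider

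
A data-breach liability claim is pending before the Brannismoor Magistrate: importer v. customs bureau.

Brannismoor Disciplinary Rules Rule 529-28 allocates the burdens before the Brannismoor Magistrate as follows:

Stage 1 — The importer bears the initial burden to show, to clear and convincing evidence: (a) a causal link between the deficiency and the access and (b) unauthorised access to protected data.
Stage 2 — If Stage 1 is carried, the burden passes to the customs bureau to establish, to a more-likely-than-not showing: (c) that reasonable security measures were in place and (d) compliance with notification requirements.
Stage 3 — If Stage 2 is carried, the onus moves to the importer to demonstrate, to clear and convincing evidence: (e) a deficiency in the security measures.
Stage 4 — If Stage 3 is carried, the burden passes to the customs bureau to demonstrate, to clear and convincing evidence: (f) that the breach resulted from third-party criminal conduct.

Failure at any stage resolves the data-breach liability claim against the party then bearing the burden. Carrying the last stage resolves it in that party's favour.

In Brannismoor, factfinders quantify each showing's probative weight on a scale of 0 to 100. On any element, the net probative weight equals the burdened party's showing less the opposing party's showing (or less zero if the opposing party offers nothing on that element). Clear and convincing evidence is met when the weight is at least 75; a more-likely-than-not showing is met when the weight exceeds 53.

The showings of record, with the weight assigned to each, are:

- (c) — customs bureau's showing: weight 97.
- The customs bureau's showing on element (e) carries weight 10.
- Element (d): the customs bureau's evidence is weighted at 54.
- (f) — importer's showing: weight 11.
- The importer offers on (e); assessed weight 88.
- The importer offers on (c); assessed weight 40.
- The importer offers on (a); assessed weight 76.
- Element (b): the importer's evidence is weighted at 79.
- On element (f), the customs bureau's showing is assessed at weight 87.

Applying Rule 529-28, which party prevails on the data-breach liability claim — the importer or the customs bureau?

Stage 1 (importer, clear and convincing evidence, weight is at least 75): (a) 76 ≥ 75 — meets; (b) 79 ≥ 75 — meets.
  The importer carries Stage 1; the customs bureau now bears the burden.
Stage 2 (customs bureau, a more-likely-than-not showing, weight exceeds 53): (c) net 97−40=57 > 53 — meets; (d) 54 > 53 — meets.
  Stage 2 is satisfied; the onus moves to the importer.
Stage 3 (importer, clear and convincing evidence, weight is at least 75): (e) net 88−10=78 ≥ 75 — meets.
  All elements met. The burden passes to the customs bureau.
Stage 4 (customs bureau, clear and convincing evidence, weight is at least 75): (f) net 87−11=76 ≥ 75 — meets.
  The customs bureau carries the last stage.
Every stage carried; the customs bureau prevails.

customs bureau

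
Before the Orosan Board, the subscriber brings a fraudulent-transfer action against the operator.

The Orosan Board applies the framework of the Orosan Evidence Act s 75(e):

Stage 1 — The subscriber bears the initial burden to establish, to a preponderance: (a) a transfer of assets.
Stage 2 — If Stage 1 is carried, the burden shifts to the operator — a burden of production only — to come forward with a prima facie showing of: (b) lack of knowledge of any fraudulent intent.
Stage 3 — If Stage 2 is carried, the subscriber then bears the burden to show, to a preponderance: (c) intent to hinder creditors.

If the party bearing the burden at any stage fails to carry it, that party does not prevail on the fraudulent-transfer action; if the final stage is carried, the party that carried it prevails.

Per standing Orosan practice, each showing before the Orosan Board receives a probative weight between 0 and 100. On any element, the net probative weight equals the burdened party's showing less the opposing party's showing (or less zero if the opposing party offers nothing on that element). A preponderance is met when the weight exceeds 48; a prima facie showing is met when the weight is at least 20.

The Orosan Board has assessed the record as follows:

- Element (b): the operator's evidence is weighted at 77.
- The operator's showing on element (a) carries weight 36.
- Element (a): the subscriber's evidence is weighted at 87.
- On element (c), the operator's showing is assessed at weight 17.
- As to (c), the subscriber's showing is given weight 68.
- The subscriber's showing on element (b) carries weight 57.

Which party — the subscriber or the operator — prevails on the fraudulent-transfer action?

subscriber

At Stage 1 the subscriber must meet a preponderance (weight exceeds 48): on (a) the weight is 87 less the opposing 36 gives net 51, > 48, so (a) meets the standard.
  Stage 1 carried; the burden shifts to the operator.
At Stage 2 the operator must meet a prima facie showing (weight is at least 20): on (b) the weight is 77 less the opposing 57 gives net 20, which does reach 20, so (b) meets the standard.
  All elements met. The burden passes to the subscriber.
At Stage 3 the subscriber must meet a preponderance (weight exceeds 48): on (c) the weight is 68 less the opposing 17 gives net 51, which does exceed 48, so (c) meets the standard.
  The subscriber carries the last stage.
Every stage carried; the subscriber prevails.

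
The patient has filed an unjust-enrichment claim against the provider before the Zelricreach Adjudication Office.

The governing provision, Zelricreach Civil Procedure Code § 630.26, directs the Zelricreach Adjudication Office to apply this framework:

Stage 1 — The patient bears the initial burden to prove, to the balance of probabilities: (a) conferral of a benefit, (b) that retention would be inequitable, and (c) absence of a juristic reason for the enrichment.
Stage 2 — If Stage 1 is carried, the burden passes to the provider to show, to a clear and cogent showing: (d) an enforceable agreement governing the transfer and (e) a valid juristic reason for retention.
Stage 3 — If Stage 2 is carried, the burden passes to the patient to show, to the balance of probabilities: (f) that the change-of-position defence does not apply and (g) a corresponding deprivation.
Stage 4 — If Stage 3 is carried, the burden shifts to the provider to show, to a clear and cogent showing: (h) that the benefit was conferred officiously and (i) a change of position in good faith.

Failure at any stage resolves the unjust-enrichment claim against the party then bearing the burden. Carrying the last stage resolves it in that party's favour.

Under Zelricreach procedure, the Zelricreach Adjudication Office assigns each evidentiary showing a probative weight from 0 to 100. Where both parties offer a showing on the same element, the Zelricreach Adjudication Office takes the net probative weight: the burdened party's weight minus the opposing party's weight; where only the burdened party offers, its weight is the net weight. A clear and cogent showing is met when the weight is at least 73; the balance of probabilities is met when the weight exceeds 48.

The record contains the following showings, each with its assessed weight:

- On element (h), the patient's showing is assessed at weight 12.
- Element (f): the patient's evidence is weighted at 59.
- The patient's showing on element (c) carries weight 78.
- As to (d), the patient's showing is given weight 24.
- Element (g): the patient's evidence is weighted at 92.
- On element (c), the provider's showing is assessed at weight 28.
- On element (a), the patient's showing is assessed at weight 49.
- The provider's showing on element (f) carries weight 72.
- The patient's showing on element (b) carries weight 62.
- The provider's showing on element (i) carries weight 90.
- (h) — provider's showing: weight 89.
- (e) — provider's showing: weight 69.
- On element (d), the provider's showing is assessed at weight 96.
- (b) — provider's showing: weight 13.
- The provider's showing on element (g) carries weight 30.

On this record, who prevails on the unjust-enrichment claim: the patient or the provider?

Stage 1 (patient, the balance of probabilities, weight exceeds 48): (a) 49 > 48 — meets; (b) net 62−13=49 > 48 — meets; (c) net 78−28=50 > 48 — meets.
  Stage 1 carried; the burden shifts to the provider.
Stage 2 (provider, a clear and cogent showing, weight is at least 73): (d) net 96−24=72 < 73 — fails; (e) 69 < 73 — fails.
  Stage 2 not carried; the provider fails its burden.
The patient prevails.

patient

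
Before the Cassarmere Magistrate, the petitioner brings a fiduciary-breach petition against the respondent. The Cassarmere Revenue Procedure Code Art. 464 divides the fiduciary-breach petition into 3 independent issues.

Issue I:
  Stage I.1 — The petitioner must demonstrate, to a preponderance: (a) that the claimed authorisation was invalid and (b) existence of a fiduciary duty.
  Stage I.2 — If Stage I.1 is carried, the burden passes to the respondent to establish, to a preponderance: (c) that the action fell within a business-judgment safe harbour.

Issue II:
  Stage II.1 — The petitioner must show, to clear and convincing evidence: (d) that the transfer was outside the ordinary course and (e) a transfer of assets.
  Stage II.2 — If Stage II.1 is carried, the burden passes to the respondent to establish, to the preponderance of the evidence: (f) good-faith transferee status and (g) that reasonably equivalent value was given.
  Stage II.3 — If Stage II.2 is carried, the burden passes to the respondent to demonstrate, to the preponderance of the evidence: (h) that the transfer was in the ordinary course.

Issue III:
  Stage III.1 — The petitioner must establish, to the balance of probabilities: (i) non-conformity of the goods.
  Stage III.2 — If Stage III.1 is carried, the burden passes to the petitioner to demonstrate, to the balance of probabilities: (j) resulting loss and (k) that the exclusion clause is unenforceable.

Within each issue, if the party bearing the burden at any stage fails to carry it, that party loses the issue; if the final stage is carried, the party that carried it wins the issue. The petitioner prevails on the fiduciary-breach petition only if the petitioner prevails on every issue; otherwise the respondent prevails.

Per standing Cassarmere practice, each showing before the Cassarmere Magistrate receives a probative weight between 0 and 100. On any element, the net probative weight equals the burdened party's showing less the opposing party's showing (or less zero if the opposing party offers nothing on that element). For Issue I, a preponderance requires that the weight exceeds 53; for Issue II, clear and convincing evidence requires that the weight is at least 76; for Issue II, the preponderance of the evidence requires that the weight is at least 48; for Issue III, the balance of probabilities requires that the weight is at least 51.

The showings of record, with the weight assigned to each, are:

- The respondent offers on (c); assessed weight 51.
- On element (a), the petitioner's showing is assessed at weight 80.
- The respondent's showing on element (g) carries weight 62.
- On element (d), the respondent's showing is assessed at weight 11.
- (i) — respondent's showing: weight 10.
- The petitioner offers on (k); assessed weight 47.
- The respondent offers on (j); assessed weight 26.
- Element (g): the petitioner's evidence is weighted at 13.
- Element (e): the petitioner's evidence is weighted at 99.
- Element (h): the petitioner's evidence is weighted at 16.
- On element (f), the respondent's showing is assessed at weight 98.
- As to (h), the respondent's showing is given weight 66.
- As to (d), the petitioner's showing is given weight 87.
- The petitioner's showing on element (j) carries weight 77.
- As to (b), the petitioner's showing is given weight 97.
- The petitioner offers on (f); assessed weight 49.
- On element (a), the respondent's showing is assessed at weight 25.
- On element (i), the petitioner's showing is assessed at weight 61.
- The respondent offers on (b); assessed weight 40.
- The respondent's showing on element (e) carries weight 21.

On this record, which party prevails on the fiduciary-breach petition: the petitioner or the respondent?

respondent

— Issue I —
Stage I.1 (petitioner, a preponderance, weight exceeds 53): (a) net 80−25=55 > 53 — meets; (b) net 97−40=57 > 53 — meets.
  Stage I.1 is satisfied; the onus moves to the respondent.
Stage I.2 (respondent, a preponderance, weight exceeds 53): (c) 51 ≤ 53 — fails.
  The respondent does not carry Stage I.2.
So the petitioner prevails on this issue.
— Issue II —
Stage II.1 (petitioner, clear and convincing evidence, weight is at least 76): (d) net 87−11=76 ≥ 76 — meets; (e) net 99−21=78 ≥ 76 — meets.
  Stage II.1 carried; the burden shifts to the respondent.
Stage II.2 (respondent, the preponderance of the evidence, weight is at least 48): (f) net 98−49=49 ≥ 48 — meets; (g) net 62−13=49 ≥ 48 — meets.
  All elements met. The respondent retains the burden for Stage II.3.
Stage II.3 (respondent, the preponderance of the evidence, weight is at least 48): (h) net 66−16=50 ≥ 48 — meets.
  Stage II.3 carried; the final stage is satisfied.
With every stage satisfied, the respondent prevails on this issue.
— Issue III —
At Stage III.1 the petitioner must meet the balance of probabilities (weight is at least 51): on (i) the weight is 61 less the opposing 10 gives net 51, ≥ 51, so (i) meets the standard.
  All elements met. The petitioner retains the burden for Stage III.2.
At Stage III.2 the petitioner must meet the balance of probabilities (weight is at least 51): on (j) the weight is 77 less the opposing 26 gives net 51, ≥ 51, so (j) meets the standard; on (k) the weight is 47, < 51, so (k) does not meet the standard.
  Stage III.2 not carried; the petitioner fails its burden.
The respondent prevails on this issue.
Per-issue: Issue I → petitioner; Issue II → respondent; Issue III → respondent. The petitioner must prevail on every issue; overall, the respondent prevails.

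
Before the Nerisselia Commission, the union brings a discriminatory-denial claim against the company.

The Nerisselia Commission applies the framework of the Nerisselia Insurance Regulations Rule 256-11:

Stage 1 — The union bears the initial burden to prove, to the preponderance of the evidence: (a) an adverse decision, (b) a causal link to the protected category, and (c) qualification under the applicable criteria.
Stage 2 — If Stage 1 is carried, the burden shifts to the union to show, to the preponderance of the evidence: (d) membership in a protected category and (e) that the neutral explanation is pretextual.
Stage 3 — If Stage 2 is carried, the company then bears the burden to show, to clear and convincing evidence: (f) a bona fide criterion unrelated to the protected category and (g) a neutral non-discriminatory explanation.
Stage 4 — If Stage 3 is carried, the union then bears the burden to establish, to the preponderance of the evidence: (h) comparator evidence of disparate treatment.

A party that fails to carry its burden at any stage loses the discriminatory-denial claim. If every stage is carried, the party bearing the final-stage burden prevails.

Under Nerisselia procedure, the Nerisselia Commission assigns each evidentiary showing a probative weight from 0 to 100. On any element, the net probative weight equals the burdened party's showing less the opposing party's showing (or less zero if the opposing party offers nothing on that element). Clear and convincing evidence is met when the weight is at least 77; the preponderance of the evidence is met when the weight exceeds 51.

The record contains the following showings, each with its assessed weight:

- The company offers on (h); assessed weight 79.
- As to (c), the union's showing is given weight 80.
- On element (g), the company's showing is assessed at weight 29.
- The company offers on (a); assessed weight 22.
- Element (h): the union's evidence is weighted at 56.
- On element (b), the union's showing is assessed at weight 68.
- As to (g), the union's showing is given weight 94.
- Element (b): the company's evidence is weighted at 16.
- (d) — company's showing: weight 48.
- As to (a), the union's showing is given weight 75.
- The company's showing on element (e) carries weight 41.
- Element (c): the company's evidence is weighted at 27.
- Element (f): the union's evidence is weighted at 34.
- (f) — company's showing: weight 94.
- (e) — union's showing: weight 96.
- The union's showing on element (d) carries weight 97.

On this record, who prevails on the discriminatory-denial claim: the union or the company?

company

Stage 1 (union, the preponderance of the evidence, weight exceeds 51): (a) net 75−22=53 > 51 — meets; (b) net 68−16=52 > 51 — meets; (c) net 80−27=53 > 51 — meets.
  All elements met. The union retains the burden for Stage 2.
Stage 2 (union, the preponderance of the evidence, weight exceeds 51): (d) net 97−48=49 ≤ 51 — fails; (e) net 96−41=55 > 51 — meets.
  Stage 2 not carried; the union fails its burden.
So the company prevails.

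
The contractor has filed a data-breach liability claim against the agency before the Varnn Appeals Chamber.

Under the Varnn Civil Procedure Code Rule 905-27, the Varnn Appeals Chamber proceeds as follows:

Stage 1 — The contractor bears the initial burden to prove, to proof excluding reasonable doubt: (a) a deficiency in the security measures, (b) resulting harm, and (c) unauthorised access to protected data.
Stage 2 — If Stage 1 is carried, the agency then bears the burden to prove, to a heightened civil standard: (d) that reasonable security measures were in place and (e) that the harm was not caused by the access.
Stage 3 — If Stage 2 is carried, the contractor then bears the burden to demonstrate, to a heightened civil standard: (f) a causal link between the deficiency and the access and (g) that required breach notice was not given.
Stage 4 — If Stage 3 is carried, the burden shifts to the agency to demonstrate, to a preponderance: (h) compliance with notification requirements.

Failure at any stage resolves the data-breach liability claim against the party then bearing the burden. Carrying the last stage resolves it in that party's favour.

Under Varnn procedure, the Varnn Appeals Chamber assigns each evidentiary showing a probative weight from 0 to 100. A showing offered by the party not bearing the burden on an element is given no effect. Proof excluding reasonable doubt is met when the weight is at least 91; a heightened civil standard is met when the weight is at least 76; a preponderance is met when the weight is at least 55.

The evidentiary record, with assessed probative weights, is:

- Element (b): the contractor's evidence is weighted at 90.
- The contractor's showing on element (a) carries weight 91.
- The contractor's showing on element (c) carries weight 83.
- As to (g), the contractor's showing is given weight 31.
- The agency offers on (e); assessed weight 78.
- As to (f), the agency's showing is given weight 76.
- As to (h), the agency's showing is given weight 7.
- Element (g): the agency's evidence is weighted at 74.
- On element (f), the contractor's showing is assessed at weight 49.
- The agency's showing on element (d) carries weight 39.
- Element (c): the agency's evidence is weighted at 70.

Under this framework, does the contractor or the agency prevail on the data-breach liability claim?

agency

At Stage 1 the contractor must meet proof excluding reasonable doubt (weight is at least 91): on (a) the weight is 91, which does reach 91, so (a) meets the standard; on (b) the weight is 90, which does not reach 91, so (b) does not meet the standard; on (c) the weight is 83 (the agency's 70 is given no effect), < 91, so (c) does not meet the standard.
  The contractor does not carry Stage 1.
The agency prevails.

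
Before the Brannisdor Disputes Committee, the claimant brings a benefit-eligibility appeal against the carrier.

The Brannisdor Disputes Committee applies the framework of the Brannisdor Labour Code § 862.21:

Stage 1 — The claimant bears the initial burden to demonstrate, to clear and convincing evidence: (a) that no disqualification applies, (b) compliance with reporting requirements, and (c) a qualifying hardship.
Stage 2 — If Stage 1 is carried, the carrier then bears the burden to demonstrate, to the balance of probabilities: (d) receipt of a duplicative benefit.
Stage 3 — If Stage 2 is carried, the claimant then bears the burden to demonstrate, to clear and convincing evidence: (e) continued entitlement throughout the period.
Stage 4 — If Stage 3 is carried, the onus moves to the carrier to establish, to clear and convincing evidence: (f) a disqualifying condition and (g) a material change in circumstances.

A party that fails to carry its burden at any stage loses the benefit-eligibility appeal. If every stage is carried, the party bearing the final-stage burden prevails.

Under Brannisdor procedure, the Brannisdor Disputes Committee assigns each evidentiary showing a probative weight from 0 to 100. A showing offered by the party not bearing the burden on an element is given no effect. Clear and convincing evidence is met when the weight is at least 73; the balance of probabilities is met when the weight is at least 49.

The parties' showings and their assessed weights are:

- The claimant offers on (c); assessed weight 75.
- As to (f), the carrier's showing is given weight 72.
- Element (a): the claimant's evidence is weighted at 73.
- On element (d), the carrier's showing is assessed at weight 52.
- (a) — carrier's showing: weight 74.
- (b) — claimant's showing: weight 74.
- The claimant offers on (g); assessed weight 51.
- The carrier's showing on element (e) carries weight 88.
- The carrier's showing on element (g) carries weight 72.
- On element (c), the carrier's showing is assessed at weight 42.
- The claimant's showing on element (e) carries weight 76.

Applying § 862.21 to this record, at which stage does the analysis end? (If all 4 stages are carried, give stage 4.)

stage 4

Stage 1 (claimant, clear and convincing evidence, weight is at least 73): (a) 73 (carrier's 74 disregarded) ≥ 73 — meets; (b) 74 ≥ 73 — meets; (c) 75 (carrier's 42 disregarded) ≥ 73 — meets.
  Stage 1 carried; the burden shifts to the carrier.
Stage 2 (carrier, the balance of probabilities, weight is at least 49): (d) 52 ≥ 49 — meets.
  Stage 2 is satisfied; the onus moves to the claimant.
Stage 3 (claimant, clear and convincing evidence, weight is at least 73): (e) 76 (carrier's 88 disregarded) ≥ 73 — meets.
  Stage 3 carried; the burden shifts to the carrier.
Stage 4 (carrier, clear and convincing evidence, weight is at least 73): (f) 72 < 73 — fails; (g) 72 (claimant's 51 disregarded) < 73 — fails.
  The carrier does not carry Stage 4.
So the claimant prevails.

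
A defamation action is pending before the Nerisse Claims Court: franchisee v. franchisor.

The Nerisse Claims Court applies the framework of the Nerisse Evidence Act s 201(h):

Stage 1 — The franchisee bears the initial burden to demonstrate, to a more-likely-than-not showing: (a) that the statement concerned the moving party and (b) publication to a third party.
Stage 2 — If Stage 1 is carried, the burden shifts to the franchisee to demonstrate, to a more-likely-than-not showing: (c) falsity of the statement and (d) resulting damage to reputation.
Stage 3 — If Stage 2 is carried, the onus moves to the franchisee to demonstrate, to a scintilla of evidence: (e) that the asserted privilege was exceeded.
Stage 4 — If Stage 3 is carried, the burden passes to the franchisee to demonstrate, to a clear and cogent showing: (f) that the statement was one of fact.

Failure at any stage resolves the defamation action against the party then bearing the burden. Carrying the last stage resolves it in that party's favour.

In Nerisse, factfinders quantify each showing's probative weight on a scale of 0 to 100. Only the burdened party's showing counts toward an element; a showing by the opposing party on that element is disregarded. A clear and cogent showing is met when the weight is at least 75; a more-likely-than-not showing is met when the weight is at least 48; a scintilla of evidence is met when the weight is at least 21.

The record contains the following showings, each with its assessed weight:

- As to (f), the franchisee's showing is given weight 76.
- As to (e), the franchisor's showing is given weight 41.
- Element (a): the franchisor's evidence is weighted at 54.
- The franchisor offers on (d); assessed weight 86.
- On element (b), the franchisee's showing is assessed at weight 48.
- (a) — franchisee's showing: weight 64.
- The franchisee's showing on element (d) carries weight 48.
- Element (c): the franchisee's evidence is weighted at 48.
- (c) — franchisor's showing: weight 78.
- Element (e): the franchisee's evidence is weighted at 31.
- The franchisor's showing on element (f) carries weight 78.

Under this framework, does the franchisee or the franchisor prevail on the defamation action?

At Stage 1 the franchisee must meet a more-likely-than-not showing (weight is at least 48): on (a) the weight is 64 (the franchisor's 54 is given no effect), which does reach 48, so (a) meets the standard; on (b) the weight is 48, which does reach 48, so (b) meets the standard.
  All elements met. The franchisee retains the burden for Stage 2.
At Stage 2 the franchisee must meet a more-likely-than-not showing (weight is at least 48): on (c) the weight is 48 (the franchisor's 78 is given no effect), ≥ 48, so (c) meets the standard; on (d) the weight is 48 (the franchisor's 86 is given no effect), ≥ 48, so (d) meets the standard.
  All elements met. The franchisee retains the burden for Stage 3.
At Stage 3 the franchisee must meet a scintilla of evidence (weight is at least 21): on (e) the weight is 31 (the franchisor's 41 is given no effect), which does reach 21, so (e) meets the standard.
  All elements met. The franchisee retains the burden for Stage 4.
At Stage 4 the franchisee must meet a clear and cogent showing (weight is at least 75): on (f) the weight is 76 (the franchisor's 78 is given no effect), which does reach 75, so (f) meets the standard.
  Stage 4 carried; the final stage is satisfied.
All stages carried — the franchisee prevails.

franchisee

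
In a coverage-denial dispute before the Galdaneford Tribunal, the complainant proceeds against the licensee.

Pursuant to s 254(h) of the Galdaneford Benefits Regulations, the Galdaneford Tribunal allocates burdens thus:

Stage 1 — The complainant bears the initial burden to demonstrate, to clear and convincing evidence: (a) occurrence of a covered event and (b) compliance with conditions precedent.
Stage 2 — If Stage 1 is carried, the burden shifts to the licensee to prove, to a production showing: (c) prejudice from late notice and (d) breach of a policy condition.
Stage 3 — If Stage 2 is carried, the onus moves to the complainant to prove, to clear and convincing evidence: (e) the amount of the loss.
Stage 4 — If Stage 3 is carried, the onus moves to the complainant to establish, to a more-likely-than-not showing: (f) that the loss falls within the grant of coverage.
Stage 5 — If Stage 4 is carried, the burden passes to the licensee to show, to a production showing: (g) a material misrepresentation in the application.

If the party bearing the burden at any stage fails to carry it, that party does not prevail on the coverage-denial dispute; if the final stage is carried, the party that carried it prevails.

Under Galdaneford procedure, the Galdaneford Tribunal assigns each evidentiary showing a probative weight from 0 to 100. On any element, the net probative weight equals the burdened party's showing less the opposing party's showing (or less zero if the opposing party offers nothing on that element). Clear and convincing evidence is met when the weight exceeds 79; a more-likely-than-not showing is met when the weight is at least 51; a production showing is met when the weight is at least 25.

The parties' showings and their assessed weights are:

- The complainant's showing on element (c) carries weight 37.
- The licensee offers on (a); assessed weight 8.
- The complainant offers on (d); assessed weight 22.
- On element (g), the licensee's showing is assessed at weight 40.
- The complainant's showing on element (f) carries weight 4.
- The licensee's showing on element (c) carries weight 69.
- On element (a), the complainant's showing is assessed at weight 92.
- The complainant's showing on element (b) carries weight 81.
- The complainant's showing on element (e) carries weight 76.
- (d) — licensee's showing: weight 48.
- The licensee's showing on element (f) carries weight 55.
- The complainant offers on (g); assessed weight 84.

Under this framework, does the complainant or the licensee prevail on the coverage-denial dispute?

Stage 1 — burden on complainant; standard: clear and convincing evidence (weight exceeds 79).
    (a): 92 − 8 = 84 > 79 [met]
    (b): 81 > 79 [met]
  All elements met. The burden passes to the licensee.
Stage 2 — burden on licensee; standard: a production showing (weight is at least 25).
    (c): 69 − 37 = 32 ≥ 25 [met]
    (d): 48 − 22 = 26 ≥ 25 [met]
  All elements met. The burden passes to the complainant.
Stage 3 — burden on complainant; standard: clear and convincing evidence (weight exceeds 79).
    (e): 76 ≤ 79 [not met]
  Not every element is met, so the complainant fails to carry Stage 3.
The licensee prevails.

licensee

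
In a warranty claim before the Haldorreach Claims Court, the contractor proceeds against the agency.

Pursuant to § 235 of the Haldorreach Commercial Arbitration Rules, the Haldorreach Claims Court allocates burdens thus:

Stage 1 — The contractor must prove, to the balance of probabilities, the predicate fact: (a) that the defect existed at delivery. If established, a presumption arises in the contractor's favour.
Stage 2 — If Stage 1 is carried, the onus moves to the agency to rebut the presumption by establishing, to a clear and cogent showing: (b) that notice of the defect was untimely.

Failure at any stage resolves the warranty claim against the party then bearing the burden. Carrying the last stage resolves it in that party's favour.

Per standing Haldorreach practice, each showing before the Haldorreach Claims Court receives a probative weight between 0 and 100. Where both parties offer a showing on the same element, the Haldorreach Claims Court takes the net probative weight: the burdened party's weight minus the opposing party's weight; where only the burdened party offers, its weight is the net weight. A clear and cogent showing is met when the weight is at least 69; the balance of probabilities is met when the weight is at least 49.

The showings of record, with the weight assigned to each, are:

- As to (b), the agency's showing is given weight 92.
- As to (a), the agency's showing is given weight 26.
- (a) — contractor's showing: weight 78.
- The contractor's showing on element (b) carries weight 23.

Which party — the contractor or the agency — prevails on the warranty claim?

At Stage 1 the contractor must meet the balance of probabilities (weight is at least 49): on (a) the weight is 78 less the opposing 26 gives net 52, ≥ 49, so (a) meets the standard.
  Stage 1 is satisfied; the onus moves to the agency.
At Stage 2 the agency must meet a clear and cogent showing (weight is at least 69): on (b) the weight is 92 less the opposing 23 gives net 69, which does reach 69, so (b) meets the standard.
  All elements met at the final stage.
With every stage satisfied, the agency prevails.

agency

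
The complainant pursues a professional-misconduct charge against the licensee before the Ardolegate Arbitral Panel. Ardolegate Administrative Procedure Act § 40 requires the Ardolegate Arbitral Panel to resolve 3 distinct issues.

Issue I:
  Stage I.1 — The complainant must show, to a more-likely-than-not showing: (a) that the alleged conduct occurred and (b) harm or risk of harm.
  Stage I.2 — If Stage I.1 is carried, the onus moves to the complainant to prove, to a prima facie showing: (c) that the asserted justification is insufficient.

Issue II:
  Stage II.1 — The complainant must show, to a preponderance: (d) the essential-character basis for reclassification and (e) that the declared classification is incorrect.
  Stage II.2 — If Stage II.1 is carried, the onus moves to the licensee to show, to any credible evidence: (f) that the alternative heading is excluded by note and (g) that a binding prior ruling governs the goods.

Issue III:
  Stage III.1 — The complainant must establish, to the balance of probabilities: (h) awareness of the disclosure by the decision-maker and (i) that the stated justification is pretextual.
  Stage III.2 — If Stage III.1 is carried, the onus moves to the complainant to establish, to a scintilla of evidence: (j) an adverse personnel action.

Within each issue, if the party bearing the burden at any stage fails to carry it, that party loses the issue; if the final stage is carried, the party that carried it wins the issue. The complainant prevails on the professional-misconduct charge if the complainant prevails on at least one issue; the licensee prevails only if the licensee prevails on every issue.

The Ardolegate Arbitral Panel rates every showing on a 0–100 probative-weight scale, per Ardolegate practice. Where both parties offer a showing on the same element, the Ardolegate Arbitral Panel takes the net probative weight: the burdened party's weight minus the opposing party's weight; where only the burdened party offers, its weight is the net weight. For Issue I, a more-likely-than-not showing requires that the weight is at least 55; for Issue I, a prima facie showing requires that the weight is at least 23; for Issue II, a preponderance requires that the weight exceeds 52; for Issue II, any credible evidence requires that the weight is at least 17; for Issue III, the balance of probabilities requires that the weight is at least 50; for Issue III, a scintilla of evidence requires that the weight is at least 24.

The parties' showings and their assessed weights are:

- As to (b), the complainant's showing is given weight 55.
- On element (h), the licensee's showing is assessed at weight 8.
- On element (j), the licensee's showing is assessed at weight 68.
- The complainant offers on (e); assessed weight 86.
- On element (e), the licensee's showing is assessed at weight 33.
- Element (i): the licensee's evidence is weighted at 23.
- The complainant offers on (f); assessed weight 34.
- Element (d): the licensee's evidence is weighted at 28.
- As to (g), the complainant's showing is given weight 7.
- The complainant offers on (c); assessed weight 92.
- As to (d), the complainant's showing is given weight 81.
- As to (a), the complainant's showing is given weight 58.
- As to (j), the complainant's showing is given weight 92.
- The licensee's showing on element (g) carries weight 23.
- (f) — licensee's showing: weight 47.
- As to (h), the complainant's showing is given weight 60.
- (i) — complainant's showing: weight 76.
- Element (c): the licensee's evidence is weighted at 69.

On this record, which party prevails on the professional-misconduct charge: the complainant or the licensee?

— Issue I —
At Stage I.1 the complainant must meet a more-likely-than-not showing (weight is at least 55): on (a) the weight is 58, ≥ 55, so (a) meets the standard; on (b) the weight is 55, which does reach 55, so (b) meets the standard.
  Stage I.1 is satisfied; the complainant continues to bear the burden.
At Stage I.2 the complainant must meet a prima facie showing (weight is at least 23): on (c) the weight is 92 less the opposing 69 gives net 23, ≥ 23, so (c) meets the standard.
  The complainant carries the last stage.
All stages carried — the complainant prevails on this issue.
— Issue II —
Stage II.1 (complainant, a preponderance, weight exceeds 52): (d) net 81−28=53 > 52 — meets; (e) net 86−33=53 > 52 — meets.
  Stage II.1 carried; the burden shifts to the licensee.
Stage II.2 (licensee, any credible evidence, weight is at least 17): (f) net 47−34=13 < 17 — fails; (g) net 23−7=16 < 17 — fails.
  Not every element is met, so the licensee fails to carry Stage II.2.
The analysis ends at Stage II.2; the complainant prevails on this issue.
— Issue III —
Stage III.1 — burden on complainant; standard: the balance of probabilities (weight is at least 50).
    (h): 60 − 8 = 52 ≥ 50 [met]
    (i): 76 − 23 = 53 ≥ 50 [met]
  Stage III.1 carried; the burden remains with the complainant.
Stage III.2 — burden on complainant; standard: a scintilla of evidence (weight is at least 24).
    (j): 92 − 68 = 24 ≥ 24 [met]
  The complainant carries the last stage.
All stages carried — the complainant prevails on this issue.
Per-issue: Issue I → complainant; Issue II → complainant; Issue III → complainant. The complainant must prevail on at least one issue; overall, the complainant prevails.

complainant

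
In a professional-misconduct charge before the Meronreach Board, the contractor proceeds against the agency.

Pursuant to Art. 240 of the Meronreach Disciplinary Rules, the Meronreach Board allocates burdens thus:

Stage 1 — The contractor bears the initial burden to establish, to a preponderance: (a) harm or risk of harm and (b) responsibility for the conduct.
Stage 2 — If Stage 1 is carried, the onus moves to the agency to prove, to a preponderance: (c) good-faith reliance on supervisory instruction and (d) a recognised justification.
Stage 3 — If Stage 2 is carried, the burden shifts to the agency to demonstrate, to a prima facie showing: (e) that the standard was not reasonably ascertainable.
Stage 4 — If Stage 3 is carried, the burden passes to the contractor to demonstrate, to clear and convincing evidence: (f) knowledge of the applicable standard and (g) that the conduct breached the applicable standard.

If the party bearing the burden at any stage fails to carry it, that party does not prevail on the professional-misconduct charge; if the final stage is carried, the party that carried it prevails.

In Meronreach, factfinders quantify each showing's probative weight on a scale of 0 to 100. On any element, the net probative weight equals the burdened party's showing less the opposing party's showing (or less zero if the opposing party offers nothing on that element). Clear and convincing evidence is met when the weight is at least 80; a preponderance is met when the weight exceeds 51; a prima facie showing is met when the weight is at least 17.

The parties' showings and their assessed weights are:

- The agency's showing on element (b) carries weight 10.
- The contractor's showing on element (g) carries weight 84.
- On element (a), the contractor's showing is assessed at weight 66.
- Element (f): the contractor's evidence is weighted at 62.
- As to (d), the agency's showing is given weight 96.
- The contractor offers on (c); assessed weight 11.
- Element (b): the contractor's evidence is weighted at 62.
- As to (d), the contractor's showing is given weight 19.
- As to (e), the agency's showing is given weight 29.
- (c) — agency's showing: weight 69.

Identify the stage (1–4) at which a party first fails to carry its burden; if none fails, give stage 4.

Stage 1 — burden on contractor; standard: a preponderance (weight exceeds 51).
    (a): 66 > 51 [met]
    (b): 62 − 10 = 52 > 51 [met]
  All elements met. The burden passes to the agency.
Stage 2 — burden on agency; standard: a preponderance (weight exceeds 51).
    (c): 69 − 11 = 58 > 51 [met]
    (d): 96 − 19 = 77 > 51 [met]
  Stage 2 is satisfied; the agency continues to bear the burden.
Stage 3 — burden on agency; standard: a prima facie showing (weight is at least 17).
    (e): 29 ≥ 17 [met]
  All elements met. The burden passes to the contractor.
Stage 4 — burden on contractor; standard: clear and convincing evidence (weight is at least 80).
    (f): 62 < 80 [not met]
    (g): 84 ≥ 80 [met]
  Stage 4 not carried; the contractor fails its burden.
So the agency prevails.

stage 4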